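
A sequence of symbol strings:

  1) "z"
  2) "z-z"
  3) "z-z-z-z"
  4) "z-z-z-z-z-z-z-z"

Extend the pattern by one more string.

Each string is two copies of the previous one joined by '-'.
Doubling z-z-z-z-z-z-z-z with '-' between the halves:

z-z-z-z-z-z-z-z-z-z-z-z-z-z-z-z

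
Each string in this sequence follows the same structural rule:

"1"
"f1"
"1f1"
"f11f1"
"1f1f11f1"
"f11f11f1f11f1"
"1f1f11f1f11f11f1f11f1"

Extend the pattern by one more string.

f11f11f1f11f11f1f11f1f11f11f1f11f1

Each term (from the third on) is the two preceding terms concatenated in order: term 3 = 1·f1 = 1f1.
Continuing: f11f11f1f11f1 · 1f1f11f1f11f11f1f11f1 gives term 8.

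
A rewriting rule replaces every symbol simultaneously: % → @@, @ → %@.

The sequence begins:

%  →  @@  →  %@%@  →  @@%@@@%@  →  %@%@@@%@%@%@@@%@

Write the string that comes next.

@@%@@@%@%@%@@@%@@@%@@@%@%@%@@@%@

φ(%@%@@@%@%@%@@@%@) expands symbol-by-symbol to @@ %@ @@ %@ %@ %@ @@ %@ @@ %@ @@ %@ %@ %@ @@ %@; joining the 16 pieces gives the next term.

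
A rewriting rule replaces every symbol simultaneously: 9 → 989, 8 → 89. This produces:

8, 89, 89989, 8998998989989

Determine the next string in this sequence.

8998998989989989899898998998989989

φ(8998998989989) expands symbol-by-symbol to 89 989 989 89 989 989 89 989 89 989 989 89 989; joining the 13 pieces gives the next term.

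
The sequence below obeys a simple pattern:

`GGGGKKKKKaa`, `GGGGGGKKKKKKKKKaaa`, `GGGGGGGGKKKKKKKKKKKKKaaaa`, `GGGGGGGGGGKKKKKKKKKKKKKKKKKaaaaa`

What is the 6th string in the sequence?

GGGGGGGGGGGGGGKKKKKKKKKKKKKKKKKKKKKKKKKaaaaaaa

Reading off run lengths: G runs 4, 6, 8, 10; K runs 5, 9, 13, 17; a runs 2, 3, 4, 5 — each is linear in n (n = 1, 2, …).
Setting n = 6 gives 14, 25, 7 characters in each block.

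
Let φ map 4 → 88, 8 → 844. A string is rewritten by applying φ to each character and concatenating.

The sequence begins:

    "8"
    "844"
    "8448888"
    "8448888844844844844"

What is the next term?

Rewriting the 19 symbols of 8448888844844844844 one by one yields 844 88 88 844 844 844 844 844 88 88 844 88 88 844 88 88 844 88 88; concatenated:

84488888448448448448448888844888884488888448888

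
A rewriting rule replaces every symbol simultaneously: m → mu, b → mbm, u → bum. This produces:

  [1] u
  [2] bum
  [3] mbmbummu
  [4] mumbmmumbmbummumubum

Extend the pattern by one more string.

mubummumbmmumubummumbmmumbmbummumubummubummbmbummu

Applying the rule to each of the 20 symbols of mumbmmumbmbummumubum gives the pieces mu bum mu mbm mu mu bum mu mbm mu mbm bum mu mu bum mu bum mbm bum mu, which concatenate to the answer.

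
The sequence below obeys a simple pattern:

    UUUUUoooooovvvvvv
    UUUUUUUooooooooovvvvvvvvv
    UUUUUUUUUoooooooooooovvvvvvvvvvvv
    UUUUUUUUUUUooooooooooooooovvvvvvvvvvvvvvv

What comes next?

Each string has the form U^{2n+1} o^{3n} v^{3n}, where the shown terms are n = 2, 3, 4, 5.
At n = 6 the blocks have lengths 13, 18, 18.

UUUUUUUUUUUUUoooooooooooooooooovvvvvvvvvvvvvvvvvv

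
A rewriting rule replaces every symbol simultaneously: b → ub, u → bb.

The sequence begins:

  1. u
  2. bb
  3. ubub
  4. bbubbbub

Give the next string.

ububbbubububbbub

Expanding bbubbbub: b→ub, b→ub, u→bb, b→ub, b→ub, b→ub, u→bb, b→ub. Concatenated: ub ub bb ub ub ub bb ub.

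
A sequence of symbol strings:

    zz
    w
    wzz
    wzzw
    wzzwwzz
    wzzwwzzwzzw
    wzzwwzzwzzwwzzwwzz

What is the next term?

wzzwwzzwzzwwzzwwzzwzzwwzzwzzw

This is a Fibonacci-style word recurrence s(k) = s(k−1)·s(k−2): e.g. w·zz = wzz.
The next term joins wzzwwzzwzzwwzzwwzz and wzzwwzzwzzw.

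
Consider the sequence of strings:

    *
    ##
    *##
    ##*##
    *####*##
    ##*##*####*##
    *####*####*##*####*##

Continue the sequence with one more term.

From term 3 onward, concatenate the second-to-last term with the last: *·## = *##, ##·*## = ##*##, …
So term 8 is ##*##*####*##·*####*####*##*####*##.

##*##*####*##*####*####*##*####*##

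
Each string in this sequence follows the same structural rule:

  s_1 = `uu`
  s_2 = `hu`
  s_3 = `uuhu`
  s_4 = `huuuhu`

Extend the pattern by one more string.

Each term (from the third on) is the two preceding terms concatenated in order: term 3 = uu·hu = uuhu.
The next term joins uuhu and huuuhu.

uuhuhuuuhu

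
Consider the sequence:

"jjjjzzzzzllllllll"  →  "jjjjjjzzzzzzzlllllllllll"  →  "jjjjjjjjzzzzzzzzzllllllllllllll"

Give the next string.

jjjjjjjjjjzzzzzzzzzzzlllllllllllllllll

Reading off run lengths: j runs 4, 6, 8; z runs 5, 7, 9; l runs 8, 11, 14 — each is linear in n, where the shown terms are n = 2, 3, 4.
At n = 5 the blocks have lengths 10, 11, 17.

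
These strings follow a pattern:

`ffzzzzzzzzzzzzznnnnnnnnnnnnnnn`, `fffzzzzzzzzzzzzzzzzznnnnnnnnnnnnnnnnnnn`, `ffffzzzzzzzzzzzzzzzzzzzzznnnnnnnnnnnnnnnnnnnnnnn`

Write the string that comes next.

fffffzzzzzzzzzzzzzzzzzzzzzzzzznnnnnnnnnnnnnnnnnnnnnnnnnnn

Term n consists of n-1 f's, followed by 4n+1 z's, followed by 4n+3 n's, where the shown terms are n = 3, 4, 5.
For the next term, n = 6, so the run lengths are 5, 25, 27.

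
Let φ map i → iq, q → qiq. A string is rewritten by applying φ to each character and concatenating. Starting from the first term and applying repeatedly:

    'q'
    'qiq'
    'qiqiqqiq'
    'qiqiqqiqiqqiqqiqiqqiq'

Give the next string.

qiqiqqiqiqqiqqiqiqqiqiqqiqqiqiqqiqqiqiqqiqiqqiqqiqiqqiq

Applying the rule to each of the 21 symbols of qiqiqqiqiqqiqqiqiqqiq gives the pieces qiq iq qiq iq qiq qiq iq qiq iq qiq qiq iq qiq qiq iq qiq iq qiq qiq iq qiq, which concatenate to the answer.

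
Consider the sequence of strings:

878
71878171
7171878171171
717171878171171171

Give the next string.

s(k+1) = 71·s(k)·171, so each term gains 71 as a prefix and 171 as a suffix.
So the next term is 71·717171878171171171·171.

71717171878171171171171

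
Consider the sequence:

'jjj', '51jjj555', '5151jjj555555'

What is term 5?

Each term wraps the previous one in 51 on the left and 555 on the right.
From 5151jjj555555, 2 further steps: 5151jjj555555 → 515151jjj555555555 → (answer).

51515151jjj555555555555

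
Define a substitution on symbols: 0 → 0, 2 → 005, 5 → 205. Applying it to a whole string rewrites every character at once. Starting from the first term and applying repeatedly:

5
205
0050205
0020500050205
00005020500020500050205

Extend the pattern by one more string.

φ(00005020500020500050205) expands symbol-by-symbol to 0 0 0 0 205 0 005 0 205 0 0 0 005 0 205 0 0 0 205 0 005 0 205; joining the 23 pieces gives the next term.

000020500050205000005020500020500050205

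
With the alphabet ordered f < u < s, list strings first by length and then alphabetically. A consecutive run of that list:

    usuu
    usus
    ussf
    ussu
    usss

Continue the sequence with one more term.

Treat usss as a base-3 numeral over the given alphabet and add one, carrying through any trailing s's.

sfff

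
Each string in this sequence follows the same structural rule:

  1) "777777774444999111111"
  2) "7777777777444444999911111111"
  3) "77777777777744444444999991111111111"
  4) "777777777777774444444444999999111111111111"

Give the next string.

7777777777777777444444444444999999911111111111111

The n-th term is 2n+2 7's then 2n-2 4's then n 9's then 2n 1's, where the shown terms are n = 3, 4, 5, 6.
For the next term, n = 7, so the run lengths are 16, 12, 7, 14.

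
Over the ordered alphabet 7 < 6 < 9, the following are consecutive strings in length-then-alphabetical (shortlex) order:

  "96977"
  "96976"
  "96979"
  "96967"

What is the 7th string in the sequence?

Continuing the enumeration 3 steps past 96967: 96967 → 96966 → 96969 → (answer).

96997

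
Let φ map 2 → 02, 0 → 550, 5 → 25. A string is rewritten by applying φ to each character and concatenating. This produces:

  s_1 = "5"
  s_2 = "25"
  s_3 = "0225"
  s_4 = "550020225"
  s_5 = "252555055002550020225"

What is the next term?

Replace each of the 21 characters of 252555055002550020225 in place — 02 25 02 25 25 25 550 25 25 550 550 02 25 25 550 550 02 550 02 02 25 — and concatenate.

022502252525550252555055002252555055002550020225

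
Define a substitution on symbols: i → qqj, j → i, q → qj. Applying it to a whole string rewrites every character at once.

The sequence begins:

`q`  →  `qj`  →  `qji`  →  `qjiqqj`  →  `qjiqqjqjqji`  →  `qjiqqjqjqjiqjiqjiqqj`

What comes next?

qjiqqjqjqjiqjiqjiqqjqjiqqjqjiqqjqjqji

Applying the rule to each of the 20 symbols of qjiqqjqjqjiqjiqjiqqj gives the pieces qj i qqj qj qj i qj i qj i qqj qj i qqj qj i qqj qj qj i, which concatenate to the answer.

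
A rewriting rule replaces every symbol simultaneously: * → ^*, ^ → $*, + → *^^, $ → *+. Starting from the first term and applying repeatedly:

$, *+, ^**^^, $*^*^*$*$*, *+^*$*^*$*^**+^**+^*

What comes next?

^**^^$*^**+^*$*^**+^*$*^*^**^^$*^*^**^^$*^*

φ(*+^*$*^*$*^**+^**+^*) expands symbol-by-symbol to ^* *^^ $* ^* *+ ^* $* ^* *+ ^* $* ^* ^* *^^ $* ^* ^* *^^ $* ^*; joining the 20 pieces gives the next term.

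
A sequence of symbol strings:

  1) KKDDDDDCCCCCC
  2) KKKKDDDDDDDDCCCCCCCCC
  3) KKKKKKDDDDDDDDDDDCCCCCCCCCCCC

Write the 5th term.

KKKKKKKKKKDDDDDDDDDDDDDDDDDCCCCCCCCCCCCCCCCCC

Each string has the form K^{2n} D^{3n+2} C^{3n+3} (n = 1, 2, …).
Setting n = 5 gives 10, 17, 18 characters in each block.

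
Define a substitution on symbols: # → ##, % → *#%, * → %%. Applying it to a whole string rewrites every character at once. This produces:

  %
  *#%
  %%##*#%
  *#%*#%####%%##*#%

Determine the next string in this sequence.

φ(*#%*#%####%%##*#%) expands symbol-by-symbol to %% ## *#% %% ## *#% ## ## ## ## *#% *#% ## ## %% ## *#%; joining the 17 pieces gives the next term.

%%##*#%%%##*#%########*#%*#%####%%##*#%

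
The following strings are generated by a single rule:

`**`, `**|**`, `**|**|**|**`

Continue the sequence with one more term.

Every step duplicates the string with '|' between the halves.
Doubling **|**|**|** with '|' between the halves:

**|**|**|**|**|**|**|**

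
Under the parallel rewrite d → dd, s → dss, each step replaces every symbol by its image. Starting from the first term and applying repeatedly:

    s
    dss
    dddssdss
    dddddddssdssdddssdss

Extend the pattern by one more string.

dddddddddddddddssdssdddssdssdddddddssdssdddssdss

Replace each of the 20 characters of dddddddssdssdddssdss in place — dd dd dd dd dd dd dd dss dss dd dss dss dd dd dd dss dss dd dss dss — and concatenate.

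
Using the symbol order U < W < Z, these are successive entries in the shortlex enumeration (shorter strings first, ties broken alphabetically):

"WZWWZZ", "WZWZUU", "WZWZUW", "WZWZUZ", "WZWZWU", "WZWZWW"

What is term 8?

WZWZZU

Continuing the enumeration 2 steps past WZWZWW: WZWZWW → WZWZWZ → (answer).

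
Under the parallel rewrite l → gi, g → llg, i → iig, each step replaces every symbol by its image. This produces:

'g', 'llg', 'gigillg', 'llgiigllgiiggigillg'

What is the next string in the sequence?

Replace each of the 19 characters of llgiigllgiiggigillg in place — gi gi llg iig iig llg gi gi llg iig iig llg llg iig llg iig gi gi llg — and concatenate.

gigillgiigiigllggigillgiigiigllgllgiigllgiiggigillg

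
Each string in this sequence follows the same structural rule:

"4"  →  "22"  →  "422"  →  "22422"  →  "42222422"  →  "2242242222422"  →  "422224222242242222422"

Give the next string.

From term 3 onward, concatenate the second-to-last term with the last: 4·22 = 422, 22·422 = 22422, …
Continuing: 2242242222422 · 422224222242242222422 gives term 8.

2242242222422422224222242242222422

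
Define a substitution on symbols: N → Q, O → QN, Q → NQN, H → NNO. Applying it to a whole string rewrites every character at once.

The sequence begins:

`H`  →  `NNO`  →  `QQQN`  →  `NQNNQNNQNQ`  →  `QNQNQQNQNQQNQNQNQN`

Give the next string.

NQNQNQNQNQNNQNQNQNQNQNNQNQNQNQNQNQNQNQ

Applying the rule to each of the 18 symbols of QNQNQQNQNQQNQNQNQN gives the pieces NQN Q NQN Q NQN NQN Q NQN Q NQN NQN Q NQN Q NQN Q NQN Q, which concatenate to the answer.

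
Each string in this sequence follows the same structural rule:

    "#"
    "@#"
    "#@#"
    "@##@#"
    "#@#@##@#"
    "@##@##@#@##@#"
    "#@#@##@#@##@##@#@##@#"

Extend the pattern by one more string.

@##@##@#@##@##@#@##@#@##@##@#@##@#

This is a Fibonacci-style word recurrence s(k) = s(k−2)·s(k−1): e.g. #·@# = #@#.
The next term joins @##@##@#@##@# and #@#@##@#@##@##@#@##@#.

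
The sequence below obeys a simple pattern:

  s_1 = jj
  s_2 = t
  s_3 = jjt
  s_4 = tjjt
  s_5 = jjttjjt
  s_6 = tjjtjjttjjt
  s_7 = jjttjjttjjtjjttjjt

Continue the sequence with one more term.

tjjtjjttjjtjjttjjttjjtjjttjjt

From term 3 onward, concatenate the second-to-last term with the last: jj·t = jjt, t·jjt = tjjt, …
The next term joins tjjtjjttjjt and jjttjjttjjtjjttjjt.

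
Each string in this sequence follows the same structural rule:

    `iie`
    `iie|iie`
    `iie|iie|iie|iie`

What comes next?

Every step duplicates the string with '|' between the halves.
Doubling iie|iie|iie|iie with '|' between the halves:

iie|iie|iie|iie|iie|iie|iie|iie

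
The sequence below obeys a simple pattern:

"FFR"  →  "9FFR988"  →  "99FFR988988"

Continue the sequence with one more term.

s(k+1) = 9·s(k)·988, so each term gains 9 as a prefix and 988 as a suffix.
One more step from 99FFR988988 gives the answer.

999FFR988988988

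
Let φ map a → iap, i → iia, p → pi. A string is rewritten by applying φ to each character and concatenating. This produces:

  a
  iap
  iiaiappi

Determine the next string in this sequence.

Rewriting each symbol of iiaiappi: i→iia, i→iia, a→iap, i→iia, a→iap, p→pi, p→pi, i→iia, which concatenates to iia iia iap iia iap pi pi iia.

iiaiiaiapiiaiappipiiia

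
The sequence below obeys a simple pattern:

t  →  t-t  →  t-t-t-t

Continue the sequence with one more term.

t-t-t-t-t-t-t-t

Each string is two copies of the previous one joined by '-'.
So the next term is two copies of t-t-t-t with '-' between the halves.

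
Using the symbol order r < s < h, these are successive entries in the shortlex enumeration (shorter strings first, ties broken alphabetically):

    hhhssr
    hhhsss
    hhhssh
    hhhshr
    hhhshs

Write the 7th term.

hhhhrr

Continuing the enumeration 2 steps past hhhshs: hhhshs → hhhshh → (answer).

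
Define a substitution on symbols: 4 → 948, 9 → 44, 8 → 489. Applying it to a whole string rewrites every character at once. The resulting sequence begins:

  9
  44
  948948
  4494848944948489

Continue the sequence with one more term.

Applying the rule to each of the 16 symbols of 4494848944948489 gives the pieces 948 948 44 948 489 948 489 44 948 948 44 948 489 948 489 44, which concatenate to the answer.

94894844948489948489449489484494848994848944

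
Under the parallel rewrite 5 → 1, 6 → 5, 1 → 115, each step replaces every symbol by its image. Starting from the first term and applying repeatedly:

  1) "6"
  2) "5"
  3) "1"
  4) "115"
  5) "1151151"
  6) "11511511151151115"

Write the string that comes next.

11511511151151115115115111511511151151151

Replace each of the 17 characters of 11511511151151115 in place — 115 115 1 115 115 1 115 115 115 1 115 115 1 115 115 115 1 — and concatenate.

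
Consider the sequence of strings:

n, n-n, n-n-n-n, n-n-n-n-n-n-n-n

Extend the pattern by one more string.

Every step duplicates the string with '-' between the halves.
So the next term is two copies of n-n-n-n-n-n-n-n with '-' between the halves.

n-n-n-n-n-n-n-n-n-n-n-n-n-n-n-n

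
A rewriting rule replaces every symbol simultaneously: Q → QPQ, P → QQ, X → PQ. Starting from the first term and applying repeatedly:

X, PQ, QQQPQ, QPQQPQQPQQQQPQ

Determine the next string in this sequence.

QPQQQQPQQPQQQQPQQPQQQQPQQPQQPQQPQQQQPQ

φ(QPQQPQQPQQQQPQ) expands symbol-by-symbol to QPQ QQ QPQ QPQ QQ QPQ QPQ QQ QPQ QPQ QPQ QPQ QQ QPQ; joining the 14 pieces gives the next term.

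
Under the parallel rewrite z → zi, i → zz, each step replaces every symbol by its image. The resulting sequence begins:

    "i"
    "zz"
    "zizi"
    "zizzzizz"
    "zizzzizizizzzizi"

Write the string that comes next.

Rewriting the 16 symbols of zizzzizizizzzizi one by one yields zi zz zi zi zi zz zi zz zi zz zi zi zi zz zi zz; concatenated:

zizzzizizizzzizzzizzzizizizzzizz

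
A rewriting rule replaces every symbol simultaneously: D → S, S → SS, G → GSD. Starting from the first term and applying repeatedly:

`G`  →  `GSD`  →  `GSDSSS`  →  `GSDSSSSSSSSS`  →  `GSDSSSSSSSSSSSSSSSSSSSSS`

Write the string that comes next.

Applying the rule to each of the 24 symbols of GSDSSSSSSSSSSSSSSSSSSSSS gives the pieces GSD SS S SS SS SS SS SS SS SS SS SS SS SS SS SS SS SS SS SS SS SS SS SS, which concatenate to the answer.

GSDSSSSSSSSSSSSSSSSSSSSSSSSSSSSSSSSSSSSSSSSSSSSS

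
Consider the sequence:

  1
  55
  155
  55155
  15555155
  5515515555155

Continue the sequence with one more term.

This is a Fibonacci-style word recurrence s(k) = s(k−2)·s(k−1): e.g. 1·55 = 155.
So term 7 is 15555155·5515515555155.

155551555515515555155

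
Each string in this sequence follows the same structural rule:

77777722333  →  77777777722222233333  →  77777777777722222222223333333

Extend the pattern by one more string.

77777777777777722222222222222333333333

Reading off run lengths: 7 runs 6, 9, 12; 2 runs 2, 6, 10; 3 runs 3, 5, 7 — each is linear in n (n = 1, 2, …).
At n = 4 the blocks have lengths 15, 14, 9.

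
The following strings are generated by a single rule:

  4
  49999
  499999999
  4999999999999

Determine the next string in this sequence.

Every step adds 9999 to the end: s(k+1) = s(k)·9999.
So the next term is 4999999999999·9999.

49999999999999999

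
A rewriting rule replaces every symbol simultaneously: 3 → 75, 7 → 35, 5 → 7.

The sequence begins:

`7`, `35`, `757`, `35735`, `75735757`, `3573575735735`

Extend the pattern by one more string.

Applying the rule to each of the 13 symbols of 3573575735735 gives the pieces 75 7 35 75 7 35 7 35 75 7 35 75 7, which concatenate to the answer.

757357573573575735757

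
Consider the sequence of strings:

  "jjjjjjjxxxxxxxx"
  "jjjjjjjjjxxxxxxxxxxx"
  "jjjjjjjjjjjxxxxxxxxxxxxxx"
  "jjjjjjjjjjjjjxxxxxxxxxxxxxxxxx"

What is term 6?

jjjjjjjjjjjjjjjjjxxxxxxxxxxxxxxxxxxxxxxx

Term n consists of 2n+1 j's, followed by 3n-1 x's, where the shown terms are n = 3, 4, 5, 6.
At n = 8 the blocks have lengths 17, 23.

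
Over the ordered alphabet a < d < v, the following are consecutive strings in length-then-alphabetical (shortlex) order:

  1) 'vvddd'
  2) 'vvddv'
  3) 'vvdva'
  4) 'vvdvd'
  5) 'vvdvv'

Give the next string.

vvvaa

The successor of vvdvv increments the rightmost position that isn't already v and resets every position after it to a.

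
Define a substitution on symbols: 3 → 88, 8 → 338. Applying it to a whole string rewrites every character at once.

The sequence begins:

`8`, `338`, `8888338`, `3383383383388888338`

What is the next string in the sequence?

88883388888338888833888883383383383383388888338

φ(3383383383388888338) expands symbol-by-symbol to 88 88 338 88 88 338 88 88 338 88 88 338 338 338 338 338 88 88 338; joining the 19 pieces gives the next term.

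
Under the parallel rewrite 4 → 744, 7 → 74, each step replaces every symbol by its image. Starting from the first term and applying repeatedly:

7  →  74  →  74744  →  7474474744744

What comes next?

7474474744744747447474474474744744

Replace each of the 13 characters of 7474474744744 in place — 74 744 74 744 744 74 744 74 744 744 74 744 744 — and concatenate.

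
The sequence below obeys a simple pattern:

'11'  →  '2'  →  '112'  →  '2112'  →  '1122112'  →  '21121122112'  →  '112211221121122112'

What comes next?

From term 3 onward, concatenate the second-to-last term with the last: 11·2 = 112, 2·112 = 2112, …
The next term joins 21121122112 and 112211221121122112.

21121122112112211221121122112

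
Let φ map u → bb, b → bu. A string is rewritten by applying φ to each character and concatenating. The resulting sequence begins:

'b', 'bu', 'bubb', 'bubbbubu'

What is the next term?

Expanding bubbbubu: b→bu, u→bb, b→bu, b→bu, b→bu, u→bb, b→bu, u→bb. Concatenated: bu bb bu bu bu bb bu bb.

bubbbubububbbubb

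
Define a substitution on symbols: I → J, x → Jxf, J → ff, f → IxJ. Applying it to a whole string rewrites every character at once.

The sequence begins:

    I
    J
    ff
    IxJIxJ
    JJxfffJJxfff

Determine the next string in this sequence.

ffffJxfIxJIxJIxJffffJxfIxJIxJIxJ

Rewriting each symbol of JJxfffJJxfff: J→ff, J→ff, x→Jxf, f→IxJ, f→IxJ, f→IxJ, J→ff, J→ff, x→Jxf, f→IxJ, f→IxJ, f→IxJ, which concatenates to ff ff Jxf IxJ IxJ IxJ ff ff Jxf IxJ IxJ IxJ.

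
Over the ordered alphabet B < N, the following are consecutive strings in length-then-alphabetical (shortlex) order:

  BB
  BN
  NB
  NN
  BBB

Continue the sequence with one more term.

BBN

Treat BBB as a base-2 numeral over the given alphabet and add one, carrying through any trailing N's.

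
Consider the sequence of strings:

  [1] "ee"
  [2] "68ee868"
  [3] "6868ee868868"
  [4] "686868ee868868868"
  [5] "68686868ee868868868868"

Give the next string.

6868686868ee868868868868868

Each term wraps the previous one in 68 on the left and 868 on the right.
So the next term is 68·68686868ee868868868868·868.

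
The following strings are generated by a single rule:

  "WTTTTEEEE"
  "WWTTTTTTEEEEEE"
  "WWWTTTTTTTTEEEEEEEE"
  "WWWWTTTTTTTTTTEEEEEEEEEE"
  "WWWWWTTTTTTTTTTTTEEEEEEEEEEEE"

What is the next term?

WWWWWWTTTTTTTTTTTTTTEEEEEEEEEEEEEE

Each string has the form W^{n-1} T^{2n} E^{2n}, where the shown terms are n = 2, 3, 4, 5, 6.
Setting n = 7 gives 6, 14, 14 characters in each block.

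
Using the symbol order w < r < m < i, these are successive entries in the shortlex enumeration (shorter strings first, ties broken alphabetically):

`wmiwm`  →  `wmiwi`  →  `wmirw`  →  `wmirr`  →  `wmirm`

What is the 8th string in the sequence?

wmimr

Continuing the enumeration 3 steps past wmirm: wmirm → wmiri → wmimw → (answer).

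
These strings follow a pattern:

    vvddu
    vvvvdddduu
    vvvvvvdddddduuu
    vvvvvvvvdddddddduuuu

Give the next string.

Each string has the form v^{2n} d^{2n} u^{n} (n = 1, 2, …).
Setting n = 5 gives 10, 10, 5 characters in each block.

vvvvvvvvvvdddddddddduuuuu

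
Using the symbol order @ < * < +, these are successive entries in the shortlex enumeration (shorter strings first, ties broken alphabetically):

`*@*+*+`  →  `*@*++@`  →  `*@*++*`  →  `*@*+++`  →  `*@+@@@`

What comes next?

Find the rightmost character of *@+@@@ below +, bump it to the next letter, and reset everything to its right to @.

*@+@@*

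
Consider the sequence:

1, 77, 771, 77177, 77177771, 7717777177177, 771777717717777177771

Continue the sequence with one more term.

Each term (from the third on) is the previous term followed by the one before it: term 3 = 77·1 = 771.
The next term joins 771777717717777177771 and 7717777177177.

7717777177177771777717717777177177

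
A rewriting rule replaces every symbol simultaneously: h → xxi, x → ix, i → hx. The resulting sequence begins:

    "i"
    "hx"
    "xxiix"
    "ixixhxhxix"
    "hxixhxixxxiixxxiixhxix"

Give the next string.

xxiixhxixxxiixhxixixixhxhxixixixhxhxixxxiixhxix

Applying the rule to each of the 22 symbols of hxixhxixxxiixxxiixhxix gives the pieces xxi ix hx ix xxi ix hx ix ix ix hx hx ix ix ix hx hx ix xxi ix hx ix, which concatenate to the answer.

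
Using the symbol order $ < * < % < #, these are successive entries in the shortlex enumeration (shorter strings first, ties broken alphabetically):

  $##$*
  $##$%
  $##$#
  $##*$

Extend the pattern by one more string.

The successor of $##*$ increments the rightmost position that isn't already # and resets every position after it to $.

$##**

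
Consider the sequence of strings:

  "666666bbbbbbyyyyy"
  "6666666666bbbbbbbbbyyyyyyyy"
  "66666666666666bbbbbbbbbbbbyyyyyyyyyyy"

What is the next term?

666666666666666666bbbbbbbbbbbbbbbyyyyyyyyyyyyyy

Reading off run lengths: 6 runs 6, 10, 14; b runs 6, 9, 12; y runs 5, 8, 11 — each is linear in n, where the shown terms are n = 2, 3, 4.
At n = 5 the blocks have lengths 18, 15, 14.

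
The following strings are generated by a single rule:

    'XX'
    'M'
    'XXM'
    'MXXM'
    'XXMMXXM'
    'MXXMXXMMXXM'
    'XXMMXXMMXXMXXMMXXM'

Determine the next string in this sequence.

MXXMXXMMXXMXXMMXXMMXXMXXMMXXM

From term 3 onward, concatenate the second-to-last term with the last: XX·M = XXM, M·XXM = MXXM, …
The next term joins MXXMXXMMXXM and XXMMXXMMXXMXXMMXXM.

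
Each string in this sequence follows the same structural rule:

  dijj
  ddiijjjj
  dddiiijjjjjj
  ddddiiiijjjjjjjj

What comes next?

The n-th term is n d's then n i's then 2n j's (n = 1, 2, …).
Setting n = 5 gives 5, 5, 10 characters in each block.

dddddiiiiijjjjjjjjjj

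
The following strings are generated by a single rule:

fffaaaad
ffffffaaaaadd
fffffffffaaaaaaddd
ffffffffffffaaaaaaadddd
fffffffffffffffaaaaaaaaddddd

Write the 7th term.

Reading off run lengths: f runs 3, 6, 9, 12, 15; a runs 4, 5, 6, 7, 8; d runs 1, 2, 3, 4, 5 — each is linear in n (n = 1, 2, …).
For term 7, n = 7, so the run lengths are 21, 10, 7.

fffffffffffffffffffffaaaaaaaaaaddddddd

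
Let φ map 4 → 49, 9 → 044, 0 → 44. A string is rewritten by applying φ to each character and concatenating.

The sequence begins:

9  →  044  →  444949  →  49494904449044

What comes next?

φ(49494904449044) expands symbol-by-symbol to 49 044 49 044 49 044 44 49 49 49 044 44 49 49; joining the 14 pieces gives the next term.

49044490444904444494949044444949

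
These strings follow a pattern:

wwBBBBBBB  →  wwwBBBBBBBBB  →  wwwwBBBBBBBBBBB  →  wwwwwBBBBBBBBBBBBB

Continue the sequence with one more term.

wwwwwwBBBBBBBBBBBBBBB

The n-th term is n-1 w's then 2n+1 B's, where the shown terms are n = 3, 4, 5, 6.
For the next term, n = 7, so the run lengths are 6, 15.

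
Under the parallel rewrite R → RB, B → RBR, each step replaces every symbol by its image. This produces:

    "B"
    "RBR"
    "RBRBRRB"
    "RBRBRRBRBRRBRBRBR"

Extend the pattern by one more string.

Rewriting the 17 symbols of RBRBRRBRBRRBRBRBR one by one yields RB RBR RB RBR RB RB RBR RB RBR RB RB RBR RB RBR RB RBR RB; concatenated:

RBRBRRBRBRRBRBRBRRBRBRRBRBRBRRBRBRRBRBRRB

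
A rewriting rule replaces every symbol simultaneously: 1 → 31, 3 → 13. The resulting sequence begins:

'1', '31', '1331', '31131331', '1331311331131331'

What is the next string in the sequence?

φ(1331311331131331) expands symbol-by-symbol to 31 13 13 31 13 31 31 13 13 31 31 13 31 13 13 31; joining the 16 pieces gives the next term.

31131331133131131331311331131331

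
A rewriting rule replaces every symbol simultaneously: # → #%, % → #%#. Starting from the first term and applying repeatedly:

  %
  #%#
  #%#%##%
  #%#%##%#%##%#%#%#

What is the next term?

Replace each of the 17 characters of #%#%##%#%##%#%#%# in place — #% #%# #% #%# #% #% #%# #% #%# #% #% #%# #% #%# #% #%# #% — and concatenate.

#%#%##%#%##%#%#%##%#%##%#%#%##%#%##%#%##%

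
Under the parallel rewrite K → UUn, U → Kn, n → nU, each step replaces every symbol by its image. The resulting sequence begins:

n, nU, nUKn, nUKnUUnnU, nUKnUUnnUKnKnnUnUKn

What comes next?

Replace each of the 19 characters of nUKnUUnnUKnKnnUnUKn in place — nU Kn UUn nU Kn Kn nU nU Kn UUn nU UUn nU nU Kn nU Kn UUn nU — and concatenate.

nUKnUUnnUKnKnnUnUKnUUnnUUUnnUnUKnnUKnUUnnU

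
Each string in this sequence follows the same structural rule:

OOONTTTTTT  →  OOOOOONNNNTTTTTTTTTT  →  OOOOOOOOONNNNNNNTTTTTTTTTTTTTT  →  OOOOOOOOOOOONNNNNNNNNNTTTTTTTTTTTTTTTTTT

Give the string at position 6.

OOOOOOOOOOOOOOOOOONNNNNNNNNNNNNNNNTTTTTTTTTTTTTTTTTTTTTTTTTT

The n-th term is 3n O's then 3n-2 N's then 4n+2 T's (n = 1, 2, …).
At n = 6 the blocks have lengths 18, 16, 26.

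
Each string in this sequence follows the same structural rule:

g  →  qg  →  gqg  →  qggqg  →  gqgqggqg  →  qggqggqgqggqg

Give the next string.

gqgqggqgqggqggqgqggqg

From term 3 onward, concatenate the second-to-last term with the last: g·qg = gqg, qg·gqg = qggqg, …
Continuing: gqgqggqg · qggqggqgqggqg gives term 7.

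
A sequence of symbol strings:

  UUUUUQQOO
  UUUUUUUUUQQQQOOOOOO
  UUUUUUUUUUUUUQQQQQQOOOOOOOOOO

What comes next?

UUUUUUUUUUUUUUUUUQQQQQQQQOOOOOOOOOOOOOO

Term n consists of 4n+1 U's, followed by 2n Q's, followed by 4n-2 O's (n = 1, 2, …).
Setting n = 4 gives 17, 8, 14 characters in each block.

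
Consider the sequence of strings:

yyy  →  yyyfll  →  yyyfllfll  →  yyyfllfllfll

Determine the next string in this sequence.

The strings grow by a fixed suffix fll each time.
Applying this once more to yyyfllfllfll:

yyyfllfllfllfll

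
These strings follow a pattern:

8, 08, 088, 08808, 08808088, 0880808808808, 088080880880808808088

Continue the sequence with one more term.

0880808808808088080880880808808808

From term 3 onward, concatenate the last term with the second-to-last: 08·8 = 088, 088·08 = 08808, …
So term 8 is 088080880880808808088·0880808808808.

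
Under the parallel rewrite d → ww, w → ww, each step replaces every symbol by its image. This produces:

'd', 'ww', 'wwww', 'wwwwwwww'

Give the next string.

Expanding wwwwwwww: w→ww, w→ww, w→ww, w→ww, w→ww, w→ww, w→ww, w→ww. Concatenated: ww ww ww ww ww ww ww ww.

wwwwwwwwwwwwwwww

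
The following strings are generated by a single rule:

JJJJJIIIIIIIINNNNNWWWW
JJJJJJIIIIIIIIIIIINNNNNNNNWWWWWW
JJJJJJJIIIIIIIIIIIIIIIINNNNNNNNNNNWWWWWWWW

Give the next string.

Reading off run lengths: J runs 5, 6, 7; I runs 8, 12, 16; N runs 5, 8, 11; W runs 4, 6, 8 — each is linear in n, where the shown terms are n = 2, 3, 4.
At n = 5 the blocks have lengths 8, 20, 14, 10.

JJJJJJJJIIIIIIIIIIIIIIIIIIIINNNNNNNNNNNNNNWWWWWWWWWW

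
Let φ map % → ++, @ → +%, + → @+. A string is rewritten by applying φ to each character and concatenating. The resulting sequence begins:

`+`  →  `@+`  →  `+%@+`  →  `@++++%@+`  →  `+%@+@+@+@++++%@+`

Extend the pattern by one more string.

@++++%@++%@++%@++%@+@+@+@++++%@+

φ(+%@+@+@+@++++%@+) expands symbol-by-symbol to @+ ++ +% @+ +% @+ +% @+ +% @+ @+ @+ @+ ++ +% @+; joining the 16 pieces gives the next term.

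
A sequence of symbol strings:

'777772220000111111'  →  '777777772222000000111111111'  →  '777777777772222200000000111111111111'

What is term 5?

Each string has the form 7^{3n-1} 2^{n+1} 0^{2n} 1^{3n}, where the shown terms are n = 2, 3, 4.
At n = 6 the blocks have lengths 17, 7, 12, 18.

777777777777777772222222000000000000111111111111111111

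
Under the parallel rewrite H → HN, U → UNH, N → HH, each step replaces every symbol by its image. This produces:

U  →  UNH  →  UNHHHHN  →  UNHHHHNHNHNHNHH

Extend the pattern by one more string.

Replace each of the 15 characters of UNHHHHNHNHNHNHH in place — UNH HH HN HN HN HN HH HN HH HN HH HN HH HN HN — and concatenate.

UNHHHHNHNHNHNHHHNHHHNHHHNHHHNHN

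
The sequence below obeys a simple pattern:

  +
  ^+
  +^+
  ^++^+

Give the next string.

+^+^++^+

This is a Fibonacci-style word recurrence s(k) = s(k−2)·s(k−1): e.g. +·^+ = +^+.
Continuing: +^+ · ^++^+ gives term 5.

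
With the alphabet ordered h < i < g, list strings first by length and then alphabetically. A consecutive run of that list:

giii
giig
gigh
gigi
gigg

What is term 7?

gghi

Continuing the enumeration 2 steps past gigg: gigg → gghh → (answer).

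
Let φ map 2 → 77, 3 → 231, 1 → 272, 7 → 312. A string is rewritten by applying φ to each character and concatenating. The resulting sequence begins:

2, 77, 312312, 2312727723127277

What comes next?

φ(2312727723127277) expands symbol-by-symbol to 77 231 272 77 312 77 312 312 77 231 272 77 312 77 312 312; joining the 16 pieces gives the next term.

772312727731277312312772312727731277312312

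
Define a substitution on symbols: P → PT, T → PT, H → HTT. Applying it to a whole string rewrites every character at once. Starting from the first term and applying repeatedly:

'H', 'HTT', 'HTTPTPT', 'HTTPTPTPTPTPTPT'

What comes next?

Replace each of the 15 characters of HTTPTPTPTPTPTPT in place — HTT PT PT PT PT PT PT PT PT PT PT PT PT PT PT — and concatenate.

HTTPTPTPTPTPTPTPTPTPTPTPTPTPTPT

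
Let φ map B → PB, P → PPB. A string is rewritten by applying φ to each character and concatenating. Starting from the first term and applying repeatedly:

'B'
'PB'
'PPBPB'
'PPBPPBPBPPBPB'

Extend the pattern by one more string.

φ(PPBPPBPBPPBPB) expands symbol-by-symbol to PPB PPB PB PPB PPB PB PPB PB PPB PPB PB PPB PB; joining the 13 pieces gives the next term.

PPBPPBPBPPBPPBPBPPBPBPPBPPBPBPPBPB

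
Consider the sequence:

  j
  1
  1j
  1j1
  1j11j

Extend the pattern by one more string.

From term 3 onward, concatenate the last term with the second-to-last: 1·j = 1j, 1j·1 = 1j1, …
The next term joins 1j11j and 1j1.

1j11j1j1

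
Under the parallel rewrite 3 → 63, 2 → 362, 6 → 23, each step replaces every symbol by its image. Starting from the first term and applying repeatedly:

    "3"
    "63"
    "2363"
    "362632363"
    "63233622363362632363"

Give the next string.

Rewriting the 20 symbols of 63233622363362632363 one by one yields 23 63 362 63 63 23 362 362 63 23 63 63 23 362 23 63 362 63 23 63; concatenated:

236336263632336236263236363233622363362632363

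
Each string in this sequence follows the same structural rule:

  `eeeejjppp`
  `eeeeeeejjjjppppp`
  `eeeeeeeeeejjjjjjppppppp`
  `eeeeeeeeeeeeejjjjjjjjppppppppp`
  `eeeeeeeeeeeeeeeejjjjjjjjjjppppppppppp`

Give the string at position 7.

Each string has the form e^{3n+1} j^{2n} p^{2n+1} (n = 1, 2, …).
Setting n = 7 gives 22, 14, 15 characters in each block.

eeeeeeeeeeeeeeeeeeeeeejjjjjjjjjjjjjjppppppppppppppp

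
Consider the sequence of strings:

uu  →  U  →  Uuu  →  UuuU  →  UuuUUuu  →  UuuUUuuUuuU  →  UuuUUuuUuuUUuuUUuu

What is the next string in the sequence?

UuuUUuuUuuUUuuUUuuUuuUUuuUuuU

This is a Fibonacci-style word recurrence s(k) = s(k−1)·s(k−2): e.g. U·uu = Uuu.
Continuing: UuuUUuuUuuUUuuUUuu · UuuUUuuUuuU gives term 8.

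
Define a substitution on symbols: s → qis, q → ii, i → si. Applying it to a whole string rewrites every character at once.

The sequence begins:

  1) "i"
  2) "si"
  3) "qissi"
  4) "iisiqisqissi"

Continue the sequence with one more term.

sisiqissiiisiqisiisiqisqissi

Expanding iisiqisqissi: i→si, i→si, s→qis, i→si, q→ii, i→si, s→qis, q→ii, i→si, s→qis, s→qis, i→si. Concatenated: si si qis si ii si qis ii si qis qis si.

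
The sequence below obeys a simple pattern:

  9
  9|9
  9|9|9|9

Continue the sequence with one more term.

Every step duplicates the string with '|' between the halves.
One more doubling of 9|9|9|9 gives the answer.

9|9|9|9|9|9|9|9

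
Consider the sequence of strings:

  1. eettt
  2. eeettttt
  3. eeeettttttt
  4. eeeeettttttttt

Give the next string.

Reading off run lengths: e runs 2, 3, 4, 5; t runs 3, 5, 7, 9 — each is linear in n (n = 1, 2, …).
At n = 5 the blocks have lengths 6, 11.

eeeeeettttttttttt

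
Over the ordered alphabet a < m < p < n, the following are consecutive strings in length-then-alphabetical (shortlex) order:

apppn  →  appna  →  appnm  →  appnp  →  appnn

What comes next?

apnaa

Find the rightmost character of appnn below n, bump it to the next letter, and reset everything to its right to a.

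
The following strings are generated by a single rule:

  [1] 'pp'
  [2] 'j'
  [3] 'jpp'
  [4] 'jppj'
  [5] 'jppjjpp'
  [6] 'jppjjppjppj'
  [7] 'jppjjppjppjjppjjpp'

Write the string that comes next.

From term 3 onward, concatenate the last term with the second-to-last: j·pp = jpp, jpp·j = jppj, …
So term 8 is jppjjppjppjjppjjpp·jppjjppjppj.

jppjjppjppjjppjjppjppjjppjppj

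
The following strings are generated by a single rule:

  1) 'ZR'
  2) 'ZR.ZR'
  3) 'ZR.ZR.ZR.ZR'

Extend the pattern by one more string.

Each string is two copies of the previous one joined by '.'.
Doubling ZR.ZR.ZR.ZR with '.' between the halves:

ZR.ZR.ZR.ZR.ZR.ZR.ZR.ZR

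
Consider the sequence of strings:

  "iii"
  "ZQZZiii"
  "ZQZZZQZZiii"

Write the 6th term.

ZQZZZQZZZQZZZQZZZQZZiii

The strings grow by a fixed prefix ZQZZ each time.
From ZQZZZQZZiii, 3 further steps: ZQZZZQZZiii → ZQZZZQZZZQZZiii → ZQZZZQZZZQZZZQZZiii → (answer).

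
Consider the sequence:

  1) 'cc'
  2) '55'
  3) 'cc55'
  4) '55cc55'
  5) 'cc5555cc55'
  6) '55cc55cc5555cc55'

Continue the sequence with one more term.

This is a Fibonacci-style word recurrence s(k) = s(k−2)·s(k−1): e.g. cc·55 = cc55.
The next term joins cc5555cc55 and 55cc55cc5555cc55.

cc5555cc5555cc55cc5555cc55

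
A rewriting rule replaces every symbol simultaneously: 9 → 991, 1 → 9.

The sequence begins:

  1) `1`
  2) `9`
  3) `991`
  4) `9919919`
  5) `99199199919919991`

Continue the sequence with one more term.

Applying the rule to each of the 17 symbols of 99199199919919991 gives the pieces 991 991 9 991 991 9 991 991 991 9 991 991 9 991 991 991 9, which concatenate to the answer.

99199199919919991991991999199199919919919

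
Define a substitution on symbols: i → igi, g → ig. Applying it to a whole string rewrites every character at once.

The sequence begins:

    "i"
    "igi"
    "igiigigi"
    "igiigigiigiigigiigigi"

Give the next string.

Replace each of the 21 characters of igiigigiigiigigiigigi in place — igi ig igi igi ig igi ig igi igi ig igi igi ig igi ig igi igi ig igi ig igi — and concatenate.

igiigigiigiigigiigigiigiigigiigiigigiigigiigiigigiigigi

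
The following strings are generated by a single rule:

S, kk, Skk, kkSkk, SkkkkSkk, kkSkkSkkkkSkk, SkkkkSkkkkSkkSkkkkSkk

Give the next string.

kkSkkSkkkkSkkSkkkkSkkkkSkkSkkkkSkk

This is a Fibonacci-style word recurrence s(k) = s(k−2)·s(k−1): e.g. S·kk = Skk.
The next term joins kkSkkSkkkkSkk and SkkkkSkkkkSkkSkkkkSkk.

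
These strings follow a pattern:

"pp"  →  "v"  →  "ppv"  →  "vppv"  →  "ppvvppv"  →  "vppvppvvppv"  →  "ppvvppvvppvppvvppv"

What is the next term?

vppvppvvppvppvvppvvppvppvvppv

This is a Fibonacci-style word recurrence s(k) = s(k−2)·s(k−1): e.g. pp·v = ppv.
So term 8 is vppvppvvppv·ppvvppvvppvppvvppv.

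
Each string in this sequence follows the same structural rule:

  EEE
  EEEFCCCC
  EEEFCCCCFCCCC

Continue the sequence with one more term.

Each term is the previous one with FCCCC appended.
Applying this once more to EEEFCCCCFCCCC:

EEEFCCCCFCCCCFCCCC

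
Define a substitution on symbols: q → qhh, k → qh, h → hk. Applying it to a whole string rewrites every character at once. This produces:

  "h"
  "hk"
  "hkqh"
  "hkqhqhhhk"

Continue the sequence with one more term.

hkqhqhhhkqhhhkhkhkqh

Apply φ to hkqhqhhhk symbol by symbol: h→hk, k→qh, q→qhh, h→hk, q→qhh, h→hk, h→hk, h→hk, k→qh; joined: hk qh qhh hk qhh hk hk hk qh.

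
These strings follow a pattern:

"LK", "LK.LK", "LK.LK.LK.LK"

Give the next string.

Each string is two copies of the previous one joined by '.'.
So the next term is two copies of LK.LK.LK.LK with '.' between the halves.

LK.LK.LK.LK.LK.LK.LK.LK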